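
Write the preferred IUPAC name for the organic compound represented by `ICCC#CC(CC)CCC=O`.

4-ethyl-8-iodooct-5-ynal

Counting along the main chain through the –CHO group and the multiple bond gives 8 carbons: the parent is octane.
The highest-priority functional group is an aldehyde (terminal –CHO), so the name ends in -al.
A C≡C triple bond in the chain gives the infix -yne-.
Choose the numbering such that the aldehyde carbon is C-1 by definition.
This places the triple bond between C-5 and C-6; an ethyl group at C-4; an iodo group at C-8.
Prefixes are listed alphabetically: ethyl, iodo.
Assembling the pieces gives 4-ethyl-8-iodooct-5-ynal.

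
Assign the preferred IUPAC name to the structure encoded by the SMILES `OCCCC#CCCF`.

The longest carbon chain that includes the –OH group and the multiple bond has 7 carbons, so the parent hydride is heptane.
The principal characteristic group is an alcohol (–OH), named with the suffix -ol.
The chain contains a C≡C triple bond, so the unsaturation ending is -yne.
Number the chain so that numbering from this end puts the hydroxyl group at C-1 rather than C-7.
With this numbering: the hydroxyl at C-1; the triple bond between C-4 and C-5; a fluoro group at C-7.
Assembling the pieces gives 7-fluorohept-4-yn-1-ol.

7-fluorohept-4-yn-1-ol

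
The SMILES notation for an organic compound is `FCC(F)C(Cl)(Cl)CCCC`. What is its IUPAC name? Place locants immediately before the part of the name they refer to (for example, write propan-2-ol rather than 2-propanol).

The parent chain contains 7 carbons (heptane).
The numbering direction is chosen so that the substituent locant set {1,2,3,3} is lower than {5,5,6,7} at the first point of difference.
With this numbering: two chloro groups at C-3; fluoro groups at C-1 and C-2.
The substituents are ordered alphabetically, ignoring any di-/tri- multipliers.
Putting it together: 3,3-dichloro-1,2-difluoroheptane.

3,3-dichloro-1,2-difluoroheptane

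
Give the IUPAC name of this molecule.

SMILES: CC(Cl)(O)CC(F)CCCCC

2-chloro-4-fluorononan-2-ol

Counting along the main chain through the –OH group gives 9 carbons: the parent is nonane.
The highest-priority functional group is an alcohol (–OH), so the name ends in -ol.
The numbering direction is chosen so that numbering from this end puts the hydroxyl group at C-2 rather than C-8.
With this numbering: the hydroxyl at C-2; a chloro group at C-2; a fluoro group at C-4.
The substituents are ordered alphabetically, ignoring any di-/tri- multipliers.
Assembling the pieces gives 2-chloro-4-fluorononan-2-ol.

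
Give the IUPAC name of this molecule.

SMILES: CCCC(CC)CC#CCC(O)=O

6-ethylnon-3-ynoic acid

The longest chain bearing the –COOH group and the multiple bond is 9 carbons long (nonane).
The highest-priority functional group is a carboxylic acid (terminal –COOH), so the name ends in -oic acid.
There is one C≡C triple bond, indicated by the ending -yne.
Choose the numbering such that the carboxylic acid carbon is C-1 by definition.
With this numbering: the triple bond between C-3 and C-4; an ethyl group at C-6.
Assembling the pieces gives 6-ethylnon-3-ynoic acid.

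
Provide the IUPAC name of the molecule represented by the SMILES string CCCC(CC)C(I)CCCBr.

1-bromo-5-ethyl-4-iodooctane

The longest carbon chain is 8 atoms: the parent is octane.
Number the chain so that the substituent locant set {1,4,5} is lower than {4,5,8} at the first point of difference.
That gives a bromo group at C-1; an ethyl group at C-5; an iodo group at C-4.
The substituents are ordered alphabetically, ignoring any di-/tri- multipliers.
The name is 1-bromo-5-ethyl-4-iodooctane.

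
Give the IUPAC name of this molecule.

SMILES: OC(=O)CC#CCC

The longest carbon chain that includes the –COOH group and the multiple bond has 6 carbons, so the parent hydride is hexane.
The highest-priority functional group is a carboxylic acid (terminal –COOH), so the name ends in -oic acid.
There is one C≡C triple bond, indicated by the ending -yne.
Number the chain so that the carboxylic acid carbon is C-1 by definition.
With this numbering: the triple bond between C-3 and C-4.
Assembling the pieces gives hex-3-ynoic acid.

hex-3-ynoic acid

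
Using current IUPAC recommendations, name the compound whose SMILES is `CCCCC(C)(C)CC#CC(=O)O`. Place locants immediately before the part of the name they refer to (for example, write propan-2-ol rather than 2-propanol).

5,5-dimethylnon-2-ynoic acid

The longest carbon chain that includes the –COOH group and the multiple bond has 9 carbons, so the parent hydride is nonane.
The highest-priority functional group is a carboxylic acid (terminal –COOH), so the name ends in -oic acid.
The chain contains a C≡C triple bond, so the unsaturation ending is -yne.
Number the chain so that the carboxylic acid carbon is C-1 by definition.
With this numbering: the triple bond between C-2 and C-3; two methyl groups at C-5.
Assembling the pieces gives 5,5-dimethylnon-2-ynoic acid.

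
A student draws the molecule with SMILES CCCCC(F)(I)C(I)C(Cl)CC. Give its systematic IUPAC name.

3-chloro-5-fluoro-4,5-diiodononane

The longest carbon chain is 9 atoms: the parent is nonane.
The numbering direction is chosen so that the substituent locant set {3,4,5,5} is lower than {5,5,6,7} at the first point of difference.
That gives a chloro group at C-3; a fluoro group at C-5; iodo groups at C-4 and C-5.
Prefixes are listed alphabetically: chloro, fluoro, iodo.
Assembling the pieces gives 3-chloro-5-fluoro-4,5-diiodononane.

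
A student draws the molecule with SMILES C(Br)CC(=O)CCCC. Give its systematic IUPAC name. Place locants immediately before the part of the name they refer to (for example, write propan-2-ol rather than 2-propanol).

The longest chain bearing the carbonyl is 7 carbons long (heptane).
A ketone (C=O on an internal carbon) is the principal characteristic group, giving the suffix -one.
Number the chain so that numbering from this end puts the carbonyl group at C-3 rather than C-5.
This places the carbonyl at C-3; a bromo group at C-1.
Assembling the pieces gives 1-bromoheptan-3-one.

1-bromoheptan-3-one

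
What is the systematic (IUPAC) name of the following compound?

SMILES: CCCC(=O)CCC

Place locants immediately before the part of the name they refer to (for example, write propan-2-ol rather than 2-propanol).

The longest chain bearing the carbonyl is 7 carbons long (heptane).
The principal characteristic group is a ketone (C=O on an internal carbon), named with the suffix -one.
Numbering from either end gives identical locants here.
This places the carbonyl at C-4.
Assembling the pieces gives heptan-4-one.

heptan-4-one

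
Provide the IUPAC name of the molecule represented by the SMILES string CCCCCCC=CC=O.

non-2-enal

The longest carbon chain that includes the –CHO group and the multiple bond has 9 carbons, so the parent hydride is nonane.
The principal characteristic group is an aldehyde (terminal –CHO), named with the suffix -al.
A C=C double bond in the chain gives the infix -ene-.
Choose the numbering such that the aldehyde carbon is C-1 by definition.
With this numbering: the double bond between C-2 and C-3.
The name is non-2-enal.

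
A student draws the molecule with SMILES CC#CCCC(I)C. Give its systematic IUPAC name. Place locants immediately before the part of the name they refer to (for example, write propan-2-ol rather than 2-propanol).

Counting along the main chain through the multiple bond gives 7 carbons: the parent is heptane.
The chain contains a C≡C triple bond, so the unsaturation ending is -yne.
Choose the numbering such that numbering from this end puts the triple bond at C-2 rather than C-5.
This places the triple bond between C-2 and C-3; an iodo group at C-6.
Assembling the pieces gives 6-iodohept-2-yne.

6-iodohept-2-yne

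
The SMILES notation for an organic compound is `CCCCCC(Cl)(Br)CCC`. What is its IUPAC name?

The parent chain contains 9 carbons (nonane).
The numbering direction is chosen so that the substituent locant set {4,4} is lower than {6,6} at the first point of difference.
That gives a bromo group at C-4; a chloro group at C-4.
Prefixes are listed alphabetically: bromo, chloro.
Assembling the pieces gives 4-bromo-4-chlorononane.

4-bromo-4-chlorononane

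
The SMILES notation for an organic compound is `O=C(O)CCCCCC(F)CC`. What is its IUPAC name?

The longest carbon chain that includes the –COOH group has 9 carbons, so the parent hydride is nonane.
The principal characteristic group is a carboxylic acid (terminal –COOH), named with the suffix -oic acid.
Number the chain so that the carboxylic acid carbon is C-1 by definition.
With this numbering: a fluoro group at C-7.
Putting it together: 7-fluorononanoic acid.

7-fluorononanoic acid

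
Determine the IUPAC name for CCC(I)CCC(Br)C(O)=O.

Counting along the main chain through the –COOH group gives 7 carbons: the parent is heptane.
The principal characteristic group is a carboxylic acid (terminal –COOH), named with the suffix -oic acid.
Choose the numbering such that the carboxylic acid carbon is C-1 by definition.
That gives a bromo group at C-2; an iodo group at C-5.
Substituent prefixes are cited in alphabetical order (multiplying prefixes like di-/tri- are ignored for ordering).
Putting it together: 2-bromo-5-iodoheptanoic acid.

2-bromo-5-iodoheptanoic acid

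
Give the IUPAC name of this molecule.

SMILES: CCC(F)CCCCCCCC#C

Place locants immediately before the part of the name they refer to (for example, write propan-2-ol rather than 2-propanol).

10-fluorododec-1-yne

The longest carbon chain that includes the multiple bond has 12 carbons, so the parent hydride is dodecane.
The chain contains a C≡C triple bond, so the unsaturation ending is -yne.
Choose the numbering such that numbering from this end puts the triple bond at C-1 rather than C-11.
With this numbering: the triple bond between C-1 and C-2; a fluoro group at C-10.
Assembling the pieces gives 10-fluorododec-1-yne.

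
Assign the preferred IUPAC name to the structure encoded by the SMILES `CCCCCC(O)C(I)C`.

2-iodooctan-3-ol

Counting along the main chain through the –OH group gives 8 carbons: the parent is octane.
The principal characteristic group is an alcohol (–OH), named with the suffix -ol.
The numbering direction is chosen so that numbering from this end puts the hydroxyl group at C-3 rather than C-6.
With this numbering: the hydroxyl at C-3; an iodo group at C-2.
The name is 2-iodooctan-3-ol.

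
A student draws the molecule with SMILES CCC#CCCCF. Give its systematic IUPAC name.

Counting along the main chain through the multiple bond gives 7 carbons: the parent is heptane.
A C≡C triple bond in the chain gives the infix -yne-.
Choose the numbering such that numbering from this end puts the triple bond at C-3 rather than C-4.
With this numbering: the triple bond between C-3 and C-4; a fluoro group at C-7.
The name is 7-fluorohept-3-yne.

7-fluorohept-3-yne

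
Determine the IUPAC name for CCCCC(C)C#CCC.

5-methylnon-3-yne

The longest chain bearing the multiple bond is 9 carbons long (nonane).
A C≡C triple bond in the chain gives the infix -yne-.
Number the chain so that numbering from this end puts the triple bond at C-3 rather than C-6.
With this numbering: the triple bond between C-3 and C-4; a methyl group at C-5.
The name is 5-methylnon-3-yne.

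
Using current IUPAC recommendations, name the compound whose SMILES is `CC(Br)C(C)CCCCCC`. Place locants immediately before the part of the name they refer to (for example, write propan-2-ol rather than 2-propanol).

The parent chain contains 9 carbons (nonane).
Number the chain so that the substituent locant set {2,3} is lower than {7,8} at the first point of difference.
This places a bromo group at C-2; a methyl group at C-3.
Substituent prefixes are cited in alphabetical order (multiplying prefixes like di-/tri- are ignored for ordering).
Putting it together: 2-bromo-3-methylnonane.

2-bromo-3-methylnonane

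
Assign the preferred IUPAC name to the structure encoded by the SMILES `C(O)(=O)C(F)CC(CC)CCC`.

The longest carbon chain that includes the –COOH group has 7 carbons, so the parent hydride is heptane.
The principal characteristic group is a carboxylic acid (terminal –COOH), named with the suffix -oic acid.
The numbering direction is chosen so that the carboxylic acid carbon is C-1 by definition.
With this numbering: an ethyl group at C-4; a fluoro group at C-2.
The substituents are ordered alphabetically, ignoring any di-/tri- multipliers.
Assembling the pieces gives 4-ethyl-2-fluoroheptanoic acid.

4-ethyl-2-fluoroheptanoic acid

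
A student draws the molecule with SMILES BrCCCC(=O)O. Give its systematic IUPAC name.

Counting along the main chain through the –COOH group gives 4 carbons: the parent is butane.
The highest-priority functional group is a carboxylic acid (terminal –COOH), so the name ends in -oic acid.
Choose the numbering such that the carboxylic acid carbon is C-1 by definition.
That gives a bromo group at C-4.
Assembling the pieces gives 4-bromobutanoic acid.

4-bromobutanoic acid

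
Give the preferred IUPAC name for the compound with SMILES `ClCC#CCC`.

1-chloropent-2-yne

Counting along the main chain through the multiple bond gives 5 carbons: the parent is pentane.
There is one C≡C triple bond, indicated by the ending -yne.
The numbering direction is chosen so that numbering from this end puts the triple bond at C-2 rather than C-3.
That gives the triple bond between C-2 and C-3; a chloro group at C-1.
Putting it together: 1-chloropent-2-yne.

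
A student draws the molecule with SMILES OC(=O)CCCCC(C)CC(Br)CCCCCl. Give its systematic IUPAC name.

8-bromo-12-chloro-6-methyldodecanoic acid

Counting along the main chain through the –COOH group gives 12 carbons: the parent is dodecane.
The principal characteristic group is a carboxylic acid (terminal –COOH), named with the suffix -oic acid.
Number the chain so that the carboxylic acid carbon is C-1 by definition.
That gives a bromo group at C-8; a chloro group at C-12; a methyl group at C-6.
Prefixes are listed alphabetically: bromo, chloro, methyl.
Putting it together: 8-bromo-12-chloro-6-methyldodecanoic acid.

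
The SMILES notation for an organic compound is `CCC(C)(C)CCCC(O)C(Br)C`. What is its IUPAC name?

2-bromo-7,7-dimethylnonan-3-ol

The longest carbon chain that includes the –OH group has 9 carbons, so the parent hydride is nonane.
The highest-priority functional group is an alcohol (–OH), so the name ends in -ol.
Choose the numbering such that numbering from this end puts the hydroxyl group at C-3 rather than C-7.
That gives the hydroxyl at C-3; a bromo group at C-2; two methyl groups at C-7.
The substituents are ordered alphabetically, ignoring any di-/tri- multipliers.
Putting it together: 2-bromo-7,7-dimethylnonan-3-ol.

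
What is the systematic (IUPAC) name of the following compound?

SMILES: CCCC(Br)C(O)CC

Counting along the main chain through the –OH group gives 7 carbons: the parent is heptane.
The highest-priority functional group is an alcohol (–OH), so the name ends in -ol.
Choose the numbering such that numbering from this end puts the hydroxyl group at C-3 rather than C-5.
That gives the hydroxyl at C-3; a bromo group at C-4.
Putting it together: 4-bromoheptan-3-ol.

4-bromoheptan-3-ol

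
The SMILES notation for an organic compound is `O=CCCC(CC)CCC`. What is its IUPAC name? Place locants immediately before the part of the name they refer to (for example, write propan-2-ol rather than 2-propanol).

The longest chain bearing the –CHO group is 7 carbons long (heptane).
An aldehyde (terminal –CHO) is the principal characteristic group, giving the suffix -al.
The numbering direction is chosen so that the aldehyde carbon is C-1 by definition.
That gives an ethyl group at C-4.
The name is 4-ethylheptanal.

4-ethylheptanal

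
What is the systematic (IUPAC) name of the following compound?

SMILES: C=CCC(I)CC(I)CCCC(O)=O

5,7-diiododec-9-enoic acid

The longest chain bearing the –COOH group and the multiple bond is 10 carbons long (decane).
The principal characteristic group is a carboxylic acid (terminal –COOH), named with the suffix -oic acid.
A C=C double bond in the chain gives the infix -ene-.
Number the chain so that the carboxylic acid carbon is C-1 by definition.
That gives the double bond between C-9 and C-10; iodo groups at C-5 and C-7.
Putting it together: 5,7-diiododec-9-enoic acid.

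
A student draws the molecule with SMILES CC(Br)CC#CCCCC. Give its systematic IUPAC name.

The longest carbon chain that includes the multiple bond has 9 carbons, so the parent hydride is nonane.
A C≡C triple bond in the chain gives the infix -yne-.
Number the chain so that numbering from this end puts the triple bond at C-4 rather than C-5.
This places the triple bond between C-4 and C-5; a bromo group at C-2.
The name is 2-bromonon-4-yne.

2-bromonon-4-yne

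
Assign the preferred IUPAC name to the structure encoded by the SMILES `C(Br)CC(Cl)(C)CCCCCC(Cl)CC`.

1-bromo-3,9-dichloro-3-methylundecane

The parent chain contains 11 carbons (undecane).
The numbering direction is chosen so that the substituent locant set {1,3,3,9} is lower than {3,9,9,11} at the first point of difference.
That gives a bromo group at C-1; chloro groups at C-3 and C-9; a methyl group at C-3.
Substituent prefixes are cited in alphabetical order (multiplying prefixes like di-/tri- are ignored for ordering).
Assembling the pieces gives 1-bromo-3,9-dichloro-3-methylundecane.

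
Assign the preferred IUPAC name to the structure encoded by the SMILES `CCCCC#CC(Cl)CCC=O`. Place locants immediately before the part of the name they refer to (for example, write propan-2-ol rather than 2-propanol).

The longest chain bearing the –CHO group and the multiple bond is 10 carbons long (decane).
The principal characteristic group is an aldehyde (terminal –CHO), named with the suffix -al.
The chain contains a C≡C triple bond, so the unsaturation ending is -yne.
Choose the numbering such that the aldehyde carbon is C-1 by definition.
That gives the triple bond between C-5 and C-6; a chloro group at C-4.
Assembling the pieces gives 4-chlorodec-5-ynal.

4-chlorodec-5-ynal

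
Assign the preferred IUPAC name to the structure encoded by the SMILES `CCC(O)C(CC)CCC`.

4-ethylheptan-3-ol

Counting along the main chain through the –OH group gives 7 carbons: the parent is heptane.
The highest-priority functional group is an alcohol (–OH), so the name ends in -ol.
The numbering direction is chosen so that numbering from this end puts the hydroxyl group at C-3 rather than C-5.
With this numbering: the hydroxyl at C-3; an ethyl group at C-4.
The name is 4-ethylheptan-3-ol.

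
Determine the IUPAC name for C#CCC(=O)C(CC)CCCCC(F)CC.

5-ethyl-10-fluorododec-1-yn-4-one

The longest carbon chain that includes the carbonyl and the multiple bond has 12 carbons, so the parent hydride is dodecane.
The highest-priority functional group is a ketone (C=O on an internal carbon), so the name ends in -one.
A C≡C triple bond in the chain gives the infix -yne-.
Number the chain so that numbering from this end puts the carbonyl group at C-4 rather than C-9.
This places the carbonyl at C-4; the triple bond between C-1 and C-2; an ethyl group at C-5; a fluoro group at C-10.
The substituents are ordered alphabetically, ignoring any di-/tri- multipliers.
Putting it together: 5-ethyl-10-fluorododec-1-yn-4-one.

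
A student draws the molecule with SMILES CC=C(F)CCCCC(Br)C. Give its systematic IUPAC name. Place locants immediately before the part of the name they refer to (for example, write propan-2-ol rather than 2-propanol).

8-bromo-3-fluoronon-2-ene

Counting along the main chain through the multiple bond gives 9 carbons: the parent is nonane.
There is one C=C double bond, indicated by the ending -ene.
The numbering direction is chosen so that numbering from this end puts the double bond at C-2 rather than C-7.
This places the double bond between C-2 and C-3; a bromo group at C-8; a fluoro group at C-3.
Prefixes are listed alphabetically: bromo, fluoro.
The name is 8-bromo-3-fluoronon-2-ene.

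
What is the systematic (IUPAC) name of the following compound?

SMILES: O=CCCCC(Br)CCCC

The longest chain bearing the –CHO group is 9 carbons long (nonane).
An aldehyde (terminal –CHO) is the principal characteristic group, giving the suffix -al.
Number the chain so that the aldehyde carbon is C-1 by definition.
That gives a bromo group at C-5.
The name is 5-bromononanal.

5-bromononanal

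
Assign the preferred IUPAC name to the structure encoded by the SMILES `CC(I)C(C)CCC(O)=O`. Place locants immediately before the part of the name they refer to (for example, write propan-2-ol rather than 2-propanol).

5-iodo-4-methylhexanoic acid

The longest carbon chain that includes the –COOH group has 6 carbons, so the parent hydride is hexane.
The principal characteristic group is a carboxylic acid (terminal –COOH), named with the suffix -oic acid.
Choose the numbering such that the carboxylic acid carbon is C-1 by definition.
With this numbering: an iodo group at C-5; a methyl group at C-4.
Prefixes are listed alphabetically: iodo, methyl.
Putting it together: 5-iodo-4-methylhexanoic acid.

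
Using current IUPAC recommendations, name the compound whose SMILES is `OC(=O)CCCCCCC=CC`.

dec-8-enoic acid

The longest carbon chain that includes the –COOH group and the multiple bond has 10 carbons, so the parent hydride is decane.
The principal characteristic group is a carboxylic acid (terminal –COOH), named with the suffix -oic acid.
The chain contains a C=C double bond, so the unsaturation ending is -ene.
Choose the numbering such that the carboxylic acid carbon is C-1 by definition.
That gives the double bond between C-8 and C-9.
The name is dec-8-enoic acid.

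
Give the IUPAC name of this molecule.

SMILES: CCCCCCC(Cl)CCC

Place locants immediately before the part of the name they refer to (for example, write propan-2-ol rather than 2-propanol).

4-chlorodecane

The parent chain contains 10 carbons (decane).
The numbering direction is chosen so that the substituent locant set {4} is lower than {7} at the first point of difference.
That gives a chloro group at C-4.
The name is 4-chlorodecane.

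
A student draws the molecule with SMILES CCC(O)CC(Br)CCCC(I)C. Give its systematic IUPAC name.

5-bromo-9-iododecan-3-ol

The longest carbon chain that includes the –OH group has 10 carbons, so the parent hydride is decane.
The principal characteristic group is an alcohol (–OH), named with the suffix -ol.
Choose the numbering such that numbering from this end puts the hydroxyl group at C-3 rather than C-8.
With this numbering: the hydroxyl at C-3; a bromo group at C-5; an iodo group at C-9.
The substituents are ordered alphabetically, ignoring any di-/tri- multipliers.
The name is 5-bromo-9-iododecan-3-ol.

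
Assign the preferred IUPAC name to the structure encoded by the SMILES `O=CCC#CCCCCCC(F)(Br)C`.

The longest carbon chain that includes the –CHO group and the multiple bond has 11 carbons, so the parent hydride is undecane.
An aldehyde (terminal –CHO) is the principal characteristic group, giving the suffix -al.
The chain contains a C≡C triple bond, so the unsaturation ending is -yne.
Choose the numbering such that the aldehyde carbon is C-1 by definition.
That gives the triple bond between C-3 and C-4; a bromo group at C-10; a fluoro group at C-10.
Substituent prefixes are cited in alphabetical order (multiplying prefixes like di-/tri- are ignored for ordering).
The name is 10-bromo-10-fluoroundec-3-ynal.

10-bromo-10-fluoroundec-3-ynal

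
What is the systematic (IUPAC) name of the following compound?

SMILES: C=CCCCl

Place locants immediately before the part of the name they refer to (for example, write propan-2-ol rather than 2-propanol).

The longest carbon chain that includes the multiple bond has 4 carbons, so the parent hydride is butane.
The chain contains a C=C double bond, so the unsaturation ending is -ene.
Choose the numbering such that numbering from this end puts the double bond at C-1 rather than C-3.
This places the double bond between C-1 and C-2; a chloro group at C-4.
Assembling the pieces gives 4-chlorobut-1-ene.

4-chlorobut-1-ene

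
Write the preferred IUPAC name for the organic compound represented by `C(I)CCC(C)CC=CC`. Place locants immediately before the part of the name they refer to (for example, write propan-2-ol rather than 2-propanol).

The longest carbon chain that includes the multiple bond has 8 carbons, so the parent hydride is octane.
There is one C=C double bond, indicated by the ending -ene.
The numbering direction is chosen so that numbering from this end puts the double bond at C-2 rather than C-6.
This places the double bond between C-2 and C-3; an iodo group at C-8; a methyl group at C-5.
Substituent prefixes are cited in alphabetical order (multiplying prefixes like di-/tri- are ignored for ordering).
Putting it together: 8-iodo-5-methyloct-2-ene.

8-iodo-5-methyloct-2-ene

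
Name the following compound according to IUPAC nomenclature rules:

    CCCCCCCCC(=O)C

Counting along the main chain through the carbonyl gives 10 carbons: the parent is decane.
A ketone (C=O on an internal carbon) is the principal characteristic group, giving the suffix -one.
The numbering direction is chosen so that numbering from this end puts the carbonyl group at C-2 rather than C-9.
With this numbering: the carbonyl at C-2.
Putting it together: decan-2-one.

decan-2-one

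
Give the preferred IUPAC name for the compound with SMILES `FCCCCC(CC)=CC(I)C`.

4-ethyl-8-fluoro-2-iodooct-3-ene

The longest chain bearing the multiple bond is 8 carbons long (octane).
There is one C=C double bond, indicated by the ending -ene.
Choose the numbering such that numbering from this end puts the double bond at C-3 rather than C-5.
That gives the double bond between C-3 and C-4; an ethyl group at C-4; a fluoro group at C-8; an iodo group at C-2.
The substituents are ordered alphabetically, ignoring any di-/tri- multipliers.
The name is 4-ethyl-8-fluoro-2-iodooct-3-ene.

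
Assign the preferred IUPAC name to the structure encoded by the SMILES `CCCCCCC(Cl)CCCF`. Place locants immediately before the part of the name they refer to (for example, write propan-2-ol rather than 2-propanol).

4-chloro-1-fluorodecane

The longest continuous carbon chain has 10 atoms, so the parent hydride is decane.
Choose the numbering such that the substituent locant set {1,4} is lower than {7,10} at the first point of difference.
With this numbering: a chloro group at C-4; a fluoro group at C-1.
Prefixes are listed alphabetically: chloro, fluoro.
Putting it together: 4-chloro-1-fluorodecane.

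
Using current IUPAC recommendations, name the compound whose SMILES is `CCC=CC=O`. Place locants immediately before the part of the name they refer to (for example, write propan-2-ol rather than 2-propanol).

Counting along the main chain through the –CHO group and the multiple bond gives 5 carbons: the parent is pentane.
The highest-priority functional group is an aldehyde (terminal –CHO), so the name ends in -al.
A C=C double bond in the chain gives the infix -ene-.
Number the chain so that the aldehyde carbon is C-1 by definition.
This places the double bond between C-2 and C-3.
Putting it together: pent-2-enal.

pent-2-enal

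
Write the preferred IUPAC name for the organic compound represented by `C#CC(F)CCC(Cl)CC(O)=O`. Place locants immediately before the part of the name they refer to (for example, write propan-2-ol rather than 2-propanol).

3-chloro-6-fluorooct-7-ynoic acid

The longest chain bearing the –COOH group and the multiple bond is 8 carbons long (octane).
The principal characteristic group is a carboxylic acid (terminal –COOH), named with the suffix -oic acid.
The chain contains a C≡C triple bond, so the unsaturation ending is -yne.
Choose the numbering such that the carboxylic acid carbon is C-1 by definition.
This places the triple bond between C-7 and C-8; a chloro group at C-3; a fluoro group at C-6.
Prefixes are listed alphabetically: chloro, fluoro.
The name is 3-chloro-6-fluorooct-7-ynoic acid.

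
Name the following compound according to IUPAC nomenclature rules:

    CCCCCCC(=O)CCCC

Counting along the main chain through the carbonyl gives 11 carbons: the parent is undecane.
A ketone (C=O on an internal carbon) is the principal characteristic group, giving the suffix -one.
The numbering direction is chosen so that numbering from this end puts the carbonyl group at C-5 rather than C-7.
This places the carbonyl at C-5.
The name is undecan-5-one.

undecan-5-one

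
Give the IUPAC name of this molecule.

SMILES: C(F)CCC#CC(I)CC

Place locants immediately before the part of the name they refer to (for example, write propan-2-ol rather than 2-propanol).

The longest chain bearing the multiple bond is 8 carbons long (octane).
A C≡C triple bond in the chain gives the infix -yne-.
Choose the numbering such that the substituent locant set {1,6} is lower than {3,8} at the first point of difference.
This places the triple bond between C-4 and C-5; a fluoro group at C-1; an iodo group at C-6.
Substituent prefixes are cited in alphabetical order (multiplying prefixes like di-/tri- are ignored for ordering).
The name is 1-fluoro-6-iodooct-4-yne.

1-fluoro-6-iodooct-4-yne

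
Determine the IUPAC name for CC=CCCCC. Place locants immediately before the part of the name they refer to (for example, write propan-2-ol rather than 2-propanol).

The longest carbon chain that includes the multiple bond has 7 carbons, so the parent hydride is heptane.
There is one C=C double bond, indicated by the ending -ene.
Number the chain so that numbering from this end puts the double bond at C-2 rather than C-5.
That gives the double bond between C-2 and C-3.
Putting it together: hept-2-ene.

hept-2-ene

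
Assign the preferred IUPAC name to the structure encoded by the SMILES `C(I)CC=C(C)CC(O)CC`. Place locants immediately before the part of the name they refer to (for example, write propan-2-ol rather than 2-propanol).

8-iodo-5-methyloct-5-en-3-ol

The longest carbon chain that includes the –OH group and the multiple bond has 8 carbons, so the parent hydride is octane.
The highest-priority functional group is an alcohol (–OH), so the name ends in -ol.
There is one C=C double bond, indicated by the ending -ene.
Choose the numbering such that numbering from this end puts the hydroxyl group at C-3 rather than C-6.
With this numbering: the hydroxyl at C-3; the double bond between C-5 and C-6; an iodo group at C-8; a methyl group at C-5.
Prefixes are listed alphabetically: iodo, methyl.
Assembling the pieces gives 8-iodo-5-methyloct-5-en-3-ol.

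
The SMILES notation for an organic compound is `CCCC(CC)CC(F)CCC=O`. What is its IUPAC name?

Counting along the main chain through the –CHO group gives 9 carbons: the parent is nonane.
An aldehyde (terminal –CHO) is the principal characteristic group, giving the suffix -al.
Choose the numbering such that the aldehyde carbon is C-1 by definition.
This places an ethyl group at C-6; a fluoro group at C-4.
The substituents are ordered alphabetically, ignoring any di-/tri- multipliers.
The name is 6-ethyl-4-fluorononanal.

6-ethyl-4-fluorononanal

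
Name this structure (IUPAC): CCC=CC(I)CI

Counting along the main chain through the multiple bond gives 6 carbons: the parent is hexane.
There is one C=C double bond, indicated by the ending -ene.
The numbering direction is chosen so that the substituent locant set {1,2} is lower than {5,6} at the first point of difference.
With this numbering: the double bond between C-3 and C-4; iodo groups at C-1 and C-2.
Assembling the pieces gives 1,2-diiodohex-3-ene.

1,2-diiodohex-3-ene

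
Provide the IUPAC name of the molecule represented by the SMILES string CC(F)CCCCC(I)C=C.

8-fluoro-3-iodonon-1-ene

The longest chain bearing the multiple bond is 9 carbons long (nonane).
There is one C=C double bond, indicated by the ending -ene.
The numbering direction is chosen so that numbering from this end puts the double bond at C-1 rather than C-8.
That gives the double bond between C-1 and C-2; a fluoro group at C-8; an iodo group at C-3.
Prefixes are listed alphabetically: fluoro, iodo.
The name is 8-fluoro-3-iodonon-1-ene.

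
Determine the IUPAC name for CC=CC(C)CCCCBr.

Counting along the main chain through the multiple bond gives 8 carbons: the parent is octane.
The chain contains a C=C double bond, so the unsaturation ending is -ene.
Choose the numbering such that numbering from this end puts the double bond at C-2 rather than C-6.
That gives the double bond between C-2 and C-3; a bromo group at C-8; a methyl group at C-4.
The substituents are ordered alphabetically, ignoring any di-/tri- multipliers.
Assembling the pieces gives 8-bromo-4-methyloct-2-ene.

8-bromo-4-methyloct-2-ene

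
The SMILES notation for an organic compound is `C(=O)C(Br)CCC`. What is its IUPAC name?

The longest carbon chain that includes the –CHO group has 5 carbons, so the parent hydride is pentane.
The highest-priority functional group is an aldehyde (terminal –CHO), so the name ends in -al.
Choose the numbering such that the aldehyde carbon is C-1 by definition.
This places a bromo group at C-2.
Putting it together: 2-bromopentanal.

2-bromopentanal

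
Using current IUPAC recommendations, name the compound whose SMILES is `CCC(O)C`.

The longest chain bearing the –OH group is 4 carbons long (butane).
The principal characteristic group is an alcohol (–OH), named with the suffix -ol.
Number the chain so that numbering from this end puts the hydroxyl group at C-2 rather than C-3.
That gives the hydroxyl at C-2.
Assembling the pieces gives butan-2-ol.

butan-2-ol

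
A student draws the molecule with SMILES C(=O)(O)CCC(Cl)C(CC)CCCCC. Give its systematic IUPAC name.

4-chloro-5-ethyldecanoic acid

Counting along the main chain through the –COOH group gives 10 carbons: the parent is decane.
The principal characteristic group is a carboxylic acid (terminal –COOH), named with the suffix -oic acid.
Number the chain so that the carboxylic acid carbon is C-1 by definition.
This places a chloro group at C-4; an ethyl group at C-5.
The substituents are ordered alphabetically, ignoring any di-/tri- multipliers.
Putting it together: 4-chloro-5-ethyldecanoic acid.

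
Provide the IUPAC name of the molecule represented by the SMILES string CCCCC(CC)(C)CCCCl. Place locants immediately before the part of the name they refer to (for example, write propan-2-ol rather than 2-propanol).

The longest continuous carbon chain has 8 atoms, so the parent hydride is octane.
Choose the numbering such that the substituent locant set {1,4,4} is lower than {5,5,8} at the first point of difference.
With this numbering: a chloro group at C-1; an ethyl group at C-4; a methyl group at C-4.
Substituent prefixes are cited in alphabetical order (multiplying prefixes like di-/tri- are ignored for ordering).
Putting it together: 1-chloro-4-ethyl-4-methyloctane.

1-chloro-4-ethyl-4-methyloctane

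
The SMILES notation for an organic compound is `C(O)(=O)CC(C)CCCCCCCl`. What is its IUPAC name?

The longest chain bearing the –COOH group is 9 carbons long (nonane).
The highest-priority functional group is a carboxylic acid (terminal –COOH), so the name ends in -oic acid.
Choose the numbering such that the carboxylic acid carbon is C-1 by definition.
That gives a chloro group at C-9; a methyl group at C-3.
Prefixes are listed alphabetically: chloro, methyl.
Putting it together: 9-chloro-3-methylnonanoic acid.

9-chloro-3-methylnonanoic acid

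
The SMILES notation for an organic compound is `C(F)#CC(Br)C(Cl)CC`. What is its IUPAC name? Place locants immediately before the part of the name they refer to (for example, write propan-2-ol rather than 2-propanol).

3-bromo-4-chloro-1-fluorohex-1-yne

Counting along the main chain through the multiple bond gives 6 carbons: the parent is hexane.
The chain contains a C≡C triple bond, so the unsaturation ending is -yne.
The numbering direction is chosen so that numbering from this end puts the triple bond at C-1 rather than C-5.
With this numbering: the triple bond between C-1 and C-2; a bromo group at C-3; a chloro group at C-4; a fluoro group at C-1.
Prefixes are listed alphabetically: bromo, chloro, fluoro.
Assembling the pieces gives 3-bromo-4-chloro-1-fluorohex-1-yne.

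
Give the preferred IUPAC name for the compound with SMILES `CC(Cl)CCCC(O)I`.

5-chloro-1-iodohexan-1-ol

The longest carbon chain that includes the –OH group has 6 carbons, so the parent hydride is hexane.
The highest-priority functional group is an alcohol (–OH), so the name ends in -ol.
Number the chain so that numbering from this end puts the hydroxyl group at C-1 rather than C-6.
That gives the hydroxyl at C-1; a chloro group at C-5; an iodo group at C-1.
Substituent prefixes are cited in alphabetical order (multiplying prefixes like di-/tri- are ignored for ordering).
Assembling the pieces gives 5-chloro-1-iodohexan-1-ol.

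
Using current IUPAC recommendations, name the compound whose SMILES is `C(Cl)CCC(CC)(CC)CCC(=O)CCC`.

10-chloro-7,7-diethyldecan-4-one

The longest carbon chain that includes the carbonyl has 10 carbons, so the parent hydride is decane.
The highest-priority functional group is a ketone (C=O on an internal carbon), so the name ends in -one.
Choose the numbering such that numbering from this end puts the carbonyl group at C-4 rather than C-7.
That gives the carbonyl at C-4; a chloro group at C-10; two ethyl groups at C-7.
Prefixes are listed alphabetically: chloro, ethyl.
Putting it together: 10-chloro-7,7-diethyldecan-4-one.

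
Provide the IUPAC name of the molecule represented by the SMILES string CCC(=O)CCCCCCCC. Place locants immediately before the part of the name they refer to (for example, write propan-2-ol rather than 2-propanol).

undecan-3-one

The longest carbon chain that includes the carbonyl has 11 carbons, so the parent hydride is undecane.
The highest-priority functional group is a ketone (C=O on an internal carbon), so the name ends in -one.
Choose the numbering such that numbering from this end puts the carbonyl group at C-3 rather than C-9.
With this numbering: the carbonyl at C-3.
Assembling the pieces gives undecan-3-one.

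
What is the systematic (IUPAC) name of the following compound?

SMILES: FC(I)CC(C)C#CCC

The longest carbon chain that includes the multiple bond has 7 carbons, so the parent hydride is heptane.
There is one C≡C triple bond, indicated by the ending -yne.
Number the chain so that numbering from this end puts the triple bond at C-3 rather than C-4.
With this numbering: the triple bond between C-3 and C-4; a fluoro group at C-7; an iodo group at C-7; a methyl group at C-5.
Substituent prefixes are cited in alphabetical order (multiplying prefixes like di-/tri- are ignored for ordering).
The name is 7-fluoro-7-iodo-5-methylhept-3-yne.

7-fluoro-7-iodo-5-methylhept-3-yne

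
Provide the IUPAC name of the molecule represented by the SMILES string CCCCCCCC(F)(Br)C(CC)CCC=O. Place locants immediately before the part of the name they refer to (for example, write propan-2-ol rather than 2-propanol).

The longest chain bearing the –CHO group is 12 carbons long (dodecane).
An aldehyde (terminal –CHO) is the principal characteristic group, giving the suffix -al.
Number the chain so that the aldehyde carbon is C-1 by definition.
With this numbering: a bromo group at C-5; an ethyl group at C-4; a fluoro group at C-5.
The substituents are ordered alphabetically, ignoring any di-/tri- multipliers.
The name is 5-bromo-4-ethyl-5-fluorododecanal.

5-bromo-4-ethyl-5-fluorododecanal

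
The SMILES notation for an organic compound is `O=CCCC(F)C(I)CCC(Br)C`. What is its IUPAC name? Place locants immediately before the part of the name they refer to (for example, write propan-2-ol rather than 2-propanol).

The longest chain bearing the –CHO group is 9 carbons long (nonane).
The highest-priority functional group is an aldehyde (terminal –CHO), so the name ends in -al.
The numbering direction is chosen so that the aldehyde carbon is C-1 by definition.
This places a bromo group at C-8; a fluoro group at C-4; an iodo group at C-5.
The substituents are ordered alphabetically, ignoring any di-/tri- multipliers.
Putting it together: 8-bromo-4-fluoro-5-iodononanal.

8-bromo-4-fluoro-5-iodononanal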